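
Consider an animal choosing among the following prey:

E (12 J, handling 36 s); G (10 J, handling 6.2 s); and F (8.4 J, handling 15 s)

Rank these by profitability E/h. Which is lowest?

E

In descending order of E/h:
G: 10/6.2 = 1.61 J/s
F: 8.4/15 = 0.56 J/s
E: 12/36 = 0.333 J/s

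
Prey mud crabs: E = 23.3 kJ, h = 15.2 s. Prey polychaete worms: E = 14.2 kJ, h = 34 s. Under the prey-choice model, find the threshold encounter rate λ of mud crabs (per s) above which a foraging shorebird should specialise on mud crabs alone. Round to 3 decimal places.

Drop polychaete worms once their profitability E₂/h₂ falls below the rate achievable on mud crabs alone: E₂/h₂ = λE₁/(1 + λh₁).
Solve for λ: λE₁h₂ = E₂(1 + λh₁) → λ(E₁h₂ − E₂h₁) = E₂ → λ = E₂/(E₁h₂ − E₂h₁).
λ = 14.2/(23.3×34 − 14.2×15.2) = 14.2/576.4 = 0.02464 per s.

0.025 per s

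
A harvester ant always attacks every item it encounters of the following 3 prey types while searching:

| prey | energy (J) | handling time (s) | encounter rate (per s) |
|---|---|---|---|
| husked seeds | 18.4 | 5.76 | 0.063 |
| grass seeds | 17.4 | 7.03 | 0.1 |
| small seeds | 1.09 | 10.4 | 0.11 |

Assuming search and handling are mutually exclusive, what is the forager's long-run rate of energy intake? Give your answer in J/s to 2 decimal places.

0.94 J/s

Energy encountered per unit search time: 0.063×18.4 + 0.1×17.4 + 0.11×1.09 = 3.019 J/s.
Handling time per unit search time: 0.063×5.76 + 0.1×7.03 + 0.11×10.4 = 2.21.
Rate = 3.019/(1 + 2.21) = 0.9406 J/s.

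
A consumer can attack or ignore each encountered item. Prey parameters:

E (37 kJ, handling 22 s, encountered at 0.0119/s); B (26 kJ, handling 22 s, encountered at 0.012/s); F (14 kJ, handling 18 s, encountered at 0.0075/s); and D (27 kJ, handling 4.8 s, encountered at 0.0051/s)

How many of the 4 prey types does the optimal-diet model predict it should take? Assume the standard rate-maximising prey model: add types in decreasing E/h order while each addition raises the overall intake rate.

Profitabilities (E/h, kJ/s): D 5.62, E 1.68, B 1.18, F 0.778. Add prey in this order while the next type's profitability exceeds the intake rate on those already taken.
Rate on top 1: 0.1344. E: 1.68 > 0.1344 → include.
Rate on top 2: 0.4494. B: 1.18 > 0.4494 → include.
Rate on top 3: 0.5741. F: 0.778 > 0.5741 → include.
Optimal diet: D, E, B, F — 4 of 4 types.

4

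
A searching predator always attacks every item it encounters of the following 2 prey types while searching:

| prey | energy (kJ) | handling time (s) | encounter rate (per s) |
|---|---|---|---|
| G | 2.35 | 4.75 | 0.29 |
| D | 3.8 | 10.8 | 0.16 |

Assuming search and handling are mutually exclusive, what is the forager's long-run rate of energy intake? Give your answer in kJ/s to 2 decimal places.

0.31 kJ/s

Energy encountered per unit search time: 0.29×2.35 + 0.16×3.8 = 1.289 kJ/s.
Handling time per unit search time: 0.29×4.75 + 0.16×10.8 = 3.106.
Rate = 1.289/(1 + 3.106) = 0.3141 kJ/s.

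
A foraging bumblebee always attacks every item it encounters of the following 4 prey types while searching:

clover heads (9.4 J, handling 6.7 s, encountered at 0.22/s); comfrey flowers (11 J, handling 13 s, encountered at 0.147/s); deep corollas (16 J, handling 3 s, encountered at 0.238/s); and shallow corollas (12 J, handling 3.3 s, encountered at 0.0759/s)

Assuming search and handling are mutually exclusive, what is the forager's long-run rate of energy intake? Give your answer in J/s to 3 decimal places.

1.571 J/s

Energy encountered per unit search time: 0.22×9.4 + 0.147×11 + 0.238×16 + 0.0759×12 = 8.404 J/s.
Handling time per unit search time: 0.22×6.7 + 0.147×13 + 0.238×3 + 0.0759×3.3 = 4.349.
Rate = 8.404/(1 + 4.349) = 1.571 J/s.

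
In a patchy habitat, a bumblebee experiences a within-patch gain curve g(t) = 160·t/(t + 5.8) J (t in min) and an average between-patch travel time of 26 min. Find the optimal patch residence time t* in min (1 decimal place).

Optimal t* satisfies g'(t*) = g(t*)/(T + t*).
g'(t) = 160·5.8/(t + 5.8)². Setting 160·5.8/(t+5.8)² = 160t/[(t+5.8)(26+t)] gives 5.8(26+t) = t(t+5.8), so t² = 5.8×26 = 150.8.
t* = √150.8 = 12.28 min.

12.3 min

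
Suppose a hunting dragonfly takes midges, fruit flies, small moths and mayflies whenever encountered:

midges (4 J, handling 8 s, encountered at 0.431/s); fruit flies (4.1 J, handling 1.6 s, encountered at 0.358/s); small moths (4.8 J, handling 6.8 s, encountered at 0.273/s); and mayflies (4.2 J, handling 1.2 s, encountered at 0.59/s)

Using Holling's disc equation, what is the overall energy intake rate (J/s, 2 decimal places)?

0.92 J/s

R = Σλ_iE_i / (1 + Σλ_ih_i)
Numerator: 0.431×4 + 0.358×4.1 + 0.273×4.8 + 0.59×4.2 = 6.98
Denominator: 1 + 0.431×8 + 0.358×1.6 + 0.273×6.8 + 0.59×1.2 = 7.585
R = 6.98/7.585 = 0.9202 J/s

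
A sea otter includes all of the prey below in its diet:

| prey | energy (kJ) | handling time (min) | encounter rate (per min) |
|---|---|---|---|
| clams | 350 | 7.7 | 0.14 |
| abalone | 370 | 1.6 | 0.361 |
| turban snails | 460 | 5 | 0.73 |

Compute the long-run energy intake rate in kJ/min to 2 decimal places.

82.21 kJ/min

R = Σλ_iE_i / (1 + Σλ_ih_i)
Numerator: 0.14×350 + 0.361×370 + 0.73×460 = 518.4
Denominator: 1 + 0.14×7.7 + 0.361×1.6 + 0.73×5 = 6.306
R = 518.4/6.306 = 82.21 kJ/min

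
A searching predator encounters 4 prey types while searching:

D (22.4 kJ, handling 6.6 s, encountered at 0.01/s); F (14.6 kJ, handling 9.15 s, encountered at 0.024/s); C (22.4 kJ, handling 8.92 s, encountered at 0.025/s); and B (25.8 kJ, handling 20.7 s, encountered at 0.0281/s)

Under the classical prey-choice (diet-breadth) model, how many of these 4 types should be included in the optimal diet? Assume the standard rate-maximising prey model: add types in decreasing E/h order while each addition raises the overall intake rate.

E/h in descending order: D 3.39, C 2.51, F 1.6, B 1.25 kJ/s. The optimal diet is the largest prefix of this list for which every included type satisfies E_i/h_i > R on the types above it.
Rate on top 1: 0.2101. C: 2.51 > 0.2101 → include.
Rate on top 2: 0.6082. F: 1.6 > 0.6082 → include.
Rate on top 3: 0.752. B: 1.25 > 0.752 → include.
Optimal diet: D, C, F, B — 4 of 4 types.

4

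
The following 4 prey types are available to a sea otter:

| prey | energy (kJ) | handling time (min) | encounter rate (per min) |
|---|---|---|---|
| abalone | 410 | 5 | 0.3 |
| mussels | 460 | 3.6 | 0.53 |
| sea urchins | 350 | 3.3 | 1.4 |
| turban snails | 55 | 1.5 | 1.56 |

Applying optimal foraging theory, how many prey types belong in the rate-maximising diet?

2

Rank by E/h (kJ/min): mussels 128, sea urchins 106, abalone 82, turban snails 36.7. Include each in turn until the next type's E/h falls below the running intake rate.
Rate on top 1: 83.84. sea urchins: 106 > 83.84 → include.
Rate on top 2: 97.48. abalone: 82 < 97.48 → exclude; stop.
Optimal diet: mussels, sea urchins — 2 of 4 types.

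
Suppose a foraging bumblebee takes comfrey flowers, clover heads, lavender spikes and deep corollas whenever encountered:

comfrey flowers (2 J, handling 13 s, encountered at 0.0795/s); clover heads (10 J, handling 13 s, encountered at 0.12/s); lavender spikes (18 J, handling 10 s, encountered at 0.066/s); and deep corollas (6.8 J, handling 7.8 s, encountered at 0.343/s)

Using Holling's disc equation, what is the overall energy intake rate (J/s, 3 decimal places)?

R = Σλ_iE_i / (1 + Σλ_ih_i)
Numerator: 0.0795×2 + 0.12×10 + 0.066×18 + 0.343×6.8 = 4.879
Denominator: 1 + 0.0795×13 + 0.12×13 + 0.066×10 + 0.343×7.8 = 6.929
R = 4.879/6.929 = 0.7042 J/s

0.704 J/s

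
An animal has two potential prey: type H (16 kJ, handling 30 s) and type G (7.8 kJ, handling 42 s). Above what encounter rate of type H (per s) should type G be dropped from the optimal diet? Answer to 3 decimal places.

0.018 per s

Drop type G once their profitability E₂/h₂ falls below the rate achievable on type H alone: E₂/h₂ = λE₁/(1 + λh₁).
Solve for λ: λE₁h₂ = E₂(1 + λh₁) → λ(E₁h₂ − E₂h₁) = E₂ → λ = E₂/(E₁h₂ − E₂h₁).
λ = 7.8/(16×42 − 7.8×30) = 7.8/438 = 0.01781 per s.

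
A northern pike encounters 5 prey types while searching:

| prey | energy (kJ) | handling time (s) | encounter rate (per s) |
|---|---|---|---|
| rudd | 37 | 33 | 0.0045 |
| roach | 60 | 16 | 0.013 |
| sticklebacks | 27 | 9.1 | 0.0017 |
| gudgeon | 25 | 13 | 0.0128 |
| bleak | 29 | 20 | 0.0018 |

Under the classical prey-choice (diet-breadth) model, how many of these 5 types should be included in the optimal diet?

5

Rank by E/h (kJ/s): roach 3.75, sticklebacks 2.97, gudgeon 1.92, bleak 1.45, rudd 1.12. Include each in turn until the next type's E/h falls below the running intake rate.
Rate on top 1: 0.6457. sticklebacks: 2.97 > 0.6457 → include.
Rate on top 2: 0.675. gudgeon: 1.92 > 0.675 → include.
Rate on top 3: 0.8245. bleak: 1.45 > 0.8245 → include.
Rate on top 4: 0.8403. rudd: 1.12 > 0.8403 → include.
Optimal diet: roach, sticklebacks, gudgeon, bleak, rudd — 5 of 5 types.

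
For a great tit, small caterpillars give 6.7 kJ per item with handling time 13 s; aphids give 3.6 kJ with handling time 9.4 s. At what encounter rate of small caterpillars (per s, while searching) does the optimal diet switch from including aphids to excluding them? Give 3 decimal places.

At the threshold, the rate on small caterpillars alone equals the profitability of aphids: λ·6.7/(1 + λ·13) = 3.6/9.4 = 0.383.
Rearranging, λ(6.7 − 0.383×13) = 0.383, so λ = 0.383/1.721 = 0.2225 per s.

0.222 per s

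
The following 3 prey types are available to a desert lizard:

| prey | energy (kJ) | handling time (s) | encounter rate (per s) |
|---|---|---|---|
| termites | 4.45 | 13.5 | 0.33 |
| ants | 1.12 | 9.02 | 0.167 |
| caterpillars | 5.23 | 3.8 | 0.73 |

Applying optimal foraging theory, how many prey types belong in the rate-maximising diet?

1

E/h in descending order: caterpillars 1.38, termites 0.33, ants 0.124 kJ/s. The optimal diet is the largest prefix of this list for which every included type satisfies E_i/h_i > R on the types above it.
Rate on top 1: 1.012. termites: 0.33 < 1.012 → exclude; stop.
Optimal diet: caterpillars — 1 of 3 types.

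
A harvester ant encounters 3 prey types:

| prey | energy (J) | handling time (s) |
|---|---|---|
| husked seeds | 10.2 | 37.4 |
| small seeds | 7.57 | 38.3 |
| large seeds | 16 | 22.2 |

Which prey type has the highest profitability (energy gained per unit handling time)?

large seeds

Profitability E/h (J/s): husked seeds = 10.2/37.4 = 0.273, small seeds = 7.57/38.3 = 0.198, large seeds = 16/22.2 = 0.721.
Ranked: large seeds > husked seeds > small seeds.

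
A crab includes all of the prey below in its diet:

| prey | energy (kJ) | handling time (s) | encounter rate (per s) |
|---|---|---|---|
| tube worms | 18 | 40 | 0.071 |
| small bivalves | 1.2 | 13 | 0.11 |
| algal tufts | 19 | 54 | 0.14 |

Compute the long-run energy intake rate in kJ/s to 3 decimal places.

Energy encountered per unit search time: 0.071×18 + 0.11×1.2 + 0.14×19 = 4.07 kJ/s.
Handling time per unit search time: 0.071×40 + 0.11×13 + 0.14×54 = 11.83.
Rate = 4.07/(1 + 11.83) = 0.3172 kJ/s.

0.317 kJ/s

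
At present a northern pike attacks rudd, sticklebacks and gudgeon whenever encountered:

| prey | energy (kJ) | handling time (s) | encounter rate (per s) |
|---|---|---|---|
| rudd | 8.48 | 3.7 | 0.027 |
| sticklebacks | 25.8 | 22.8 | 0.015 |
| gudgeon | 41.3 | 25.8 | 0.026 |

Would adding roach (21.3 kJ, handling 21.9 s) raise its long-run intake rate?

Current rate: (0.027×8.48 + 0.015×25.8 + 0.026×41.3)/(1 + 0.027×3.7 + 0.015×22.8 + 0.026×25.8) = 0.7998 kJ/s.
Profitability of roach: 21.3/21.9 = 0.9726 kJ/s.
0.9726 > 0.7998, so adding roach raises the average — include it.

Yes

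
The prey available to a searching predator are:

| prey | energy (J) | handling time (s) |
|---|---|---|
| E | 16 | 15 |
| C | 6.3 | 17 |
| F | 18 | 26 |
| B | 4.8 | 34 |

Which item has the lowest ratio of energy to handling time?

B

In descending order of E/h:
E: 16/15 = 1.07 J/s
F: 18/26 = 0.692 J/s
C: 6.3/17 = 0.371 J/s
B: 4.8/34 = 0.141 J/s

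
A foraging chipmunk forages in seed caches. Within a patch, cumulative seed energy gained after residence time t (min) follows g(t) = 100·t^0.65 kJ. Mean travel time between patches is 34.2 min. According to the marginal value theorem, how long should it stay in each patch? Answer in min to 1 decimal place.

63.5 min

Maximise g(t)/(T+t): set derivative to zero → g'(t)(T+t) = g(t).
g'(t) = 0.65·100·t^-0.35. Setting 0.65·100·t^-0.35 = 100·t^0.65/(34.2+t) gives 0.65(34.2+t) = t, so 0.35·t = 0.65×34.2.
t* = 0.65×34.2/0.35 = 63.51 min.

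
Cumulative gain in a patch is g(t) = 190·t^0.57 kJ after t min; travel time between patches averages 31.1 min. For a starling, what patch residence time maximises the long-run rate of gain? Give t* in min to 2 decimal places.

41.23 min

Optimal t* satisfies g'(t*) = g(t*)/(T + t*).
g'(t) = 0.57·190·t^-0.43. Setting 0.57·190·t^-0.43 = 190·t^0.57/(31.1+t) gives 0.57(31.1+t) = t, so 0.43·t = 0.57×31.1.
t* = 0.57×31.1/0.43 = 41.23 min.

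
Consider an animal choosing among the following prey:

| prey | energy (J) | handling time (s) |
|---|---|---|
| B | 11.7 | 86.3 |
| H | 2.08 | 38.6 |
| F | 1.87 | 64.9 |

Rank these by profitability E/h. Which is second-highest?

H

Profitability E/h (J/s): B = 11.7/86.3 = 0.136, H = 2.08/38.6 = 0.0539, F = 1.87/64.9 = 0.0288.
Ranked: B > H > F.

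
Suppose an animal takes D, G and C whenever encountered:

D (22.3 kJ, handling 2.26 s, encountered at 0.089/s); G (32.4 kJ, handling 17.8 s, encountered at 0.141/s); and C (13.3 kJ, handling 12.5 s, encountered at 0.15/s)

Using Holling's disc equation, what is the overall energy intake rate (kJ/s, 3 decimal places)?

R = (0.089×22.3 + 0.141×32.4 + 0.15×13.3) / (1 + 0.089×2.26 + 0.141×17.8 + 0.15×12.5) = 8.548/5.586 = 1.53 kJ/s.

1.530 kJ/s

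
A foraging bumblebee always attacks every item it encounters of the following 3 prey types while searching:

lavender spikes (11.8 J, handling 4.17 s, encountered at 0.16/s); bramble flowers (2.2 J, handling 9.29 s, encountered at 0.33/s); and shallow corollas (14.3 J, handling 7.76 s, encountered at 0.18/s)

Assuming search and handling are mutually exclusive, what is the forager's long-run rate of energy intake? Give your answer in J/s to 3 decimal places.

0.846 J/s

Energy encountered per unit search time: 0.16×11.8 + 0.33×2.2 + 0.18×14.3 = 5.188 J/s.
Handling time per unit search time: 0.16×4.17 + 0.33×9.29 + 0.18×7.76 = 5.13.
Rate = 5.188/(1 + 5.13) = 0.8464 J/s.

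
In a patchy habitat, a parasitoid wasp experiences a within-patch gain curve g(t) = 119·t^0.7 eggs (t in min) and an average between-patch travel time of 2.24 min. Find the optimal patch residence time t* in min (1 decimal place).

5.2 min

Maximise g(t)/(T+t): set derivative to zero → g'(t)(T+t) = g(t).
g'(t) = 0.7·119·t^-0.3. Setting 0.7·119·t^-0.3 = 119·t^0.7/(2.24+t) gives 0.7(2.24+t) = t, so 0.30·t = 0.7×2.24.
t* = 0.7×2.24/0.30 = 5.227 min.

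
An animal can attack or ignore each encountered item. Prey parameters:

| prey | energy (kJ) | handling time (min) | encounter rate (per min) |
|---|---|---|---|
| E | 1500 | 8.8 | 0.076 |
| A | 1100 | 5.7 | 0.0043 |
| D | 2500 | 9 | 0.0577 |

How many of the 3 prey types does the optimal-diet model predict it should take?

E/h in descending order: D 278, A 193, E 170 kJ/min. The optimal diet is the largest prefix of this list for which every included type satisfies E_i/h_i > R on the types above it.
Rate on top 1: 94.95. A: 193 > 94.95 → include.
Rate on top 2: 96.5. E: 170 > 96.5 → include.
Optimal diet: D, A, E — 3 of 3 types.

3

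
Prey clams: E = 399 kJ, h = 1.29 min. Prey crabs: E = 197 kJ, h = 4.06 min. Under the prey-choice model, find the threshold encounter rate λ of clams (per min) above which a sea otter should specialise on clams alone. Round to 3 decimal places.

0.144 per min

At the threshold, the rate on clams alone equals the profitability of crabs: λ·399/(1 + λ·1.29) = 197/4.06 = 48.52.
Rearranging, λ(399 − 48.52×1.29) = 48.52, so λ = 48.52/336.4 = 0.1442 per min.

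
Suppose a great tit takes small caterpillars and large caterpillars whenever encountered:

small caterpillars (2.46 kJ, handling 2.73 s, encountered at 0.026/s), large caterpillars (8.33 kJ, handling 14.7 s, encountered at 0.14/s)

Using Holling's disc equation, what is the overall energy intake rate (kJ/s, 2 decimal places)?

R = Σλ_iE_i / (1 + Σλ_ih_i)
Numerator: 0.026×2.46 + 0.14×8.33 = 1.23
Denominator: 1 + 0.026×2.73 + 0.14×14.7 = 3.129
R = 1.23/3.129 = 0.3932 kJ/s

0.39 kJ/s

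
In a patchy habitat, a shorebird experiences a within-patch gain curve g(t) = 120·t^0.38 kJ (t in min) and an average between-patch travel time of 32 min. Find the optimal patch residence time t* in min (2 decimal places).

19.61 min

Optimal t* satisfies g'(t*) = g(t*)/(T + t*).
g'(t) = 0.38·120·t^-0.62. Setting 0.38·120·t^-0.62 = 120·t^0.38/(32+t) gives 0.38(32+t) = t, so 0.62·t = 0.38×32.
t* = 0.38×32/0.62 = 19.61 min.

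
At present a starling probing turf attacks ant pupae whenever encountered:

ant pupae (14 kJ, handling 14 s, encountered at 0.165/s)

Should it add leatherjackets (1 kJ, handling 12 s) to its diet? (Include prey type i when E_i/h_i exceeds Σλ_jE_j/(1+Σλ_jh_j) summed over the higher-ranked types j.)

On ant pupae alone, R = ΣλE/(1+Σλh) = 2.31/3.31 = 0.6979 kJ/s.
Profitability of leatherjackets: 1/12 = 0.08333 kJ/s.
Since 0.08333 < R, time spent handling leatherjackets is better spent searching.

No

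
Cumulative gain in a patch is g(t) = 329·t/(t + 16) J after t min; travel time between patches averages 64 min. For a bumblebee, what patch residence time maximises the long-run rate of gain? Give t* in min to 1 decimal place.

32.0 min

Maximise g(t)/(T+t): set derivative to zero → g'(t)(T+t) = g(t).
g'(t) = 329·16/(t + 16)². Setting 329·16/(t+16)² = 329t/[(t+16)(64+t)] gives 16(64+t) = t(t+16), so t² = 16×64 = 1024.
t* = √1024 = 32 min.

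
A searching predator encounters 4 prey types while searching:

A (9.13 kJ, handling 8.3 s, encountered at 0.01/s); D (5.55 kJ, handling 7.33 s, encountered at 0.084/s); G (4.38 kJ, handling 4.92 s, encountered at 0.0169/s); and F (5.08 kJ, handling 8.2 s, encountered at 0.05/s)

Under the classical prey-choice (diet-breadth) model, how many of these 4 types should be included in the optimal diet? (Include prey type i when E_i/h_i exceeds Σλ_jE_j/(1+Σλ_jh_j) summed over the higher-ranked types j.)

4

E/h in descending order: A 1.1, G 0.89, D 0.757, F 0.62 kJ/s. The optimal diet is the largest prefix of this list for which every included type satisfies E_i/h_i > R on the types above it.
Rate on top 1: 0.0843. G: 0.89 > 0.0843 → include.
Rate on top 2: 0.1418. D: 0.757 > 0.1418 → include.
Rate on top 3: 0.3544. F: 0.62 > 0.3544 → include.
Optimal diet: A, G, D, F — 4 of 4 types.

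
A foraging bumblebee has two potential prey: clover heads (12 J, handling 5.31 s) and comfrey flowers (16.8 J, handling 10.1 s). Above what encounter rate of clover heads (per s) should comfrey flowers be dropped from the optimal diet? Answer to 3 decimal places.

The zero-one rule: include comfrey flowers iff E₂/h₂ > λE₁/(1+λh₁). Equality gives the switch point.
λE₁h₂ = E₂ + λE₂h₁ ⇒ λ = E₂/(E₁h₂ − E₂h₁) = 16.8/(121.2 − 89.21) = 0.5251 per s.

0.525 per s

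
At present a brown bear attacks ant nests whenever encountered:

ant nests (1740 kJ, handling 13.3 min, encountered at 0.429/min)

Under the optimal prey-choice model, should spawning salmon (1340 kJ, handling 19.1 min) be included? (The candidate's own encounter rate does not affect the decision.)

Intake rate on the current diet: R = (0.429×1740) / (1 + 0.429×13.3) = 746.5/6.706 = 111.3 kJ/min.
spawning salmon: E/h = 1340/19.1 = 70.16 kJ/min.
Since 70.16 < R, time spent handling spawning salmon is better spent searching.

No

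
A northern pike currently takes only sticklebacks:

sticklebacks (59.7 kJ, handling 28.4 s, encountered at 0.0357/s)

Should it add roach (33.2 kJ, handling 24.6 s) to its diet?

Yes

Intake rate on the current diet: R = (0.0357×59.7) / (1 + 0.0357×28.4) = 2.131/2.014 = 1.058 kJ/s.
roach: E/h = 33.2/24.6 = 1.35 kJ/s.
Since 1.35 > R, including roach increases the long-run rate.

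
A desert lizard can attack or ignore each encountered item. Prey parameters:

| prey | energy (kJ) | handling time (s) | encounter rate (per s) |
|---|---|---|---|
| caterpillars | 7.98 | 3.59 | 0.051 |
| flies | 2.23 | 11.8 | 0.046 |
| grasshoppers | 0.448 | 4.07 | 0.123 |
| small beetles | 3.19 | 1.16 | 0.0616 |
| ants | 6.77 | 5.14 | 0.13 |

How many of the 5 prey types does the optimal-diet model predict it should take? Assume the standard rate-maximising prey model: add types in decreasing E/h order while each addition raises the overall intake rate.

Rank by E/h (kJ/s): small beetles 2.75, caterpillars 2.22, ants 1.32, flies 0.189, grasshoppers 0.11. Include each in turn until the next type's E/h falls below the running intake rate.
Rate on top 1: 0.1834. caterpillars: 2.22 > 0.1834 → include.
Rate on top 2: 0.481. ants: 1.32 > 0.481 → include.
Rate on top 3: 0.7716. flies: 0.189 < 0.7716 → exclude; stop.
Optimal diet: small beetles, caterpillars, ants — 3 of 5 types.

3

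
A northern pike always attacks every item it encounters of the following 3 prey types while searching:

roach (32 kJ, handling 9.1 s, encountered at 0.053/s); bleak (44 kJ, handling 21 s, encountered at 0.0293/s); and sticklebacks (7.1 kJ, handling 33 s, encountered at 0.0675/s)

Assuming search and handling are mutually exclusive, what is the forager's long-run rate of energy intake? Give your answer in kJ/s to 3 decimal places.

0.801 kJ/s

R = (0.053×32 + 0.0293×44 + 0.0675×7.1) / (1 + 0.053×9.1 + 0.0293×21 + 0.0675×33) = 3.464/4.325 = 0.801 kJ/s.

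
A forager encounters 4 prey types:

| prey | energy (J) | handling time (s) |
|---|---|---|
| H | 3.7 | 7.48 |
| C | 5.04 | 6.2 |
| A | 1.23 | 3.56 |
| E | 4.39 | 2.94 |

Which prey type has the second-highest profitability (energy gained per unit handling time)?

In descending order of E/h:
E: 4.39/2.94 = 1.49 J/s
C: 5.04/6.2 = 0.813 J/s
H: 3.7/7.48 = 0.495 J/s
A: 1.23/3.56 = 0.346 J/s

C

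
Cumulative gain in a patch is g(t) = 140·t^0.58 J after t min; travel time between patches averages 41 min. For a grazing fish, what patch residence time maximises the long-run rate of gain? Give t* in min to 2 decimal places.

56.62 min

Maximise g(t)/(T+t): set derivative to zero → g'(t)(T+t) = g(t).
g'(t) = 0.58·140·t^-0.42. Setting 0.58·140·t^-0.42 = 140·t^0.58/(41+t) gives 0.58(41+t) = t, so 0.42·t = 0.58×41.
t* = 0.58×41/0.42 = 56.62 min.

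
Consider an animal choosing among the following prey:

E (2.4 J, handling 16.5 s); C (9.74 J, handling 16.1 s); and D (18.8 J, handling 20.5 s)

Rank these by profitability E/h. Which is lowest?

Profitability E/h (J/s): E = 2.4/16.5 = 0.145, C = 9.74/16.1 = 0.605, D = 18.8/20.5 = 0.917.
Ranked: D > C > E.

E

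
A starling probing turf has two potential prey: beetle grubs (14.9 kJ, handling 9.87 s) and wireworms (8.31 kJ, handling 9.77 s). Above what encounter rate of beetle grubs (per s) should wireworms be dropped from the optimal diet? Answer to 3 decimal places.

At the threshold, the rate on beetle grubs alone equals the profitability of wireworms: λ·14.9/(1 + λ·9.87) = 8.31/9.77 = 0.8506.
Rearranging, λ(14.9 − 0.8506×9.87) = 0.8506, so λ = 0.8506/6.505 = 0.1308 per s.

0.131 per s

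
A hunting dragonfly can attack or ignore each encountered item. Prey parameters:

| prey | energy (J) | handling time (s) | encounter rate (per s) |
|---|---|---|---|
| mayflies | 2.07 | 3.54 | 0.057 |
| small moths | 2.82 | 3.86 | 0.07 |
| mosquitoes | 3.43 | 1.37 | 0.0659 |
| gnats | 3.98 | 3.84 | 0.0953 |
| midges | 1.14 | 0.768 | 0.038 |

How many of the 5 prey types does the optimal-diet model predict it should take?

5

Rank by E/h (J/s): mosquitoes 2.5, midges 1.48, gnats 1.04, small moths 0.731, mayflies 0.585. Include each in turn until the next type's E/h falls below the running intake rate.
Rate on top 1: 0.2073. midges: 1.48 > 0.2073 → include.
Rate on top 2: 0.2406. gnats: 1.04 > 0.2406 → include.
Rate on top 3: 0.4367. small moths: 0.731 > 0.4367 → include.
Rate on top 4: 0.4819. mayflies: 0.585 > 0.4819 → include.
Optimal diet: mosquitoes, midges, gnats, small moths, mayflies — 5 of 5 types.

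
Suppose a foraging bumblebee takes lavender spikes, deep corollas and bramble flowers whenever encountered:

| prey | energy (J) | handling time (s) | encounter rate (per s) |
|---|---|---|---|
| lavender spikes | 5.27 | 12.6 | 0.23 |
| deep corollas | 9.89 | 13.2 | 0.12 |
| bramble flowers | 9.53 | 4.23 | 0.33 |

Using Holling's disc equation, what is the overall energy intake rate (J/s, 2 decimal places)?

Energy encountered per unit search time: 0.23×5.27 + 0.12×9.89 + 0.33×9.53 = 5.544 J/s.
Handling time per unit search time: 0.23×12.6 + 0.12×13.2 + 0.33×4.23 = 5.878.
Rate = 5.544/(1 + 5.878) = 0.806 J/s.

0.81 J/s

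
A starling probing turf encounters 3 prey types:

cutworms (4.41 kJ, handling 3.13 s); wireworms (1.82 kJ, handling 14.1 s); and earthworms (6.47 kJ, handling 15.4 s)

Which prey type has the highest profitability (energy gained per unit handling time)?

cutworms

Profitability E/h (kJ/s): cutworms = 4.41/3.13 = 1.41, wireworms = 1.82/14.1 = 0.129, earthworms = 6.47/15.4 = 0.42.
Ranked: cutworms > earthworms > wireworms.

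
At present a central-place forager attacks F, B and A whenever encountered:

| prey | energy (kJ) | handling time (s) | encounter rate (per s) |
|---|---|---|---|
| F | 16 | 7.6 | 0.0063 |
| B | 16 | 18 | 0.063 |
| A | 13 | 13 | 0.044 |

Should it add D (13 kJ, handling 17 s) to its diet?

Current rate: (0.0063×16 + 0.063×16 + 0.044×13)/(1 + 0.0063×7.6 + 0.063×18 + 0.044×13) = 0.6103 kJ/s.
D: E/h = 13/17 = 0.7647 kJ/s.
0.7647 > 0.6103, so adding D raises the average — include it.

Yes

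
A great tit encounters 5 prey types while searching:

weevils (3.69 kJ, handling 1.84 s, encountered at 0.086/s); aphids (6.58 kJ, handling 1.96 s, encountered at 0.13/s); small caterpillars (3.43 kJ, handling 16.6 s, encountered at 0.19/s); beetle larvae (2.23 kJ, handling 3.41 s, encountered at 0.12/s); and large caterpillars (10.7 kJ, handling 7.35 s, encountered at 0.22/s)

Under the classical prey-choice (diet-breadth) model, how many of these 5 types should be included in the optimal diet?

3

E/h in descending order: aphids 3.36, weevils 2.01, large caterpillars 1.46, beetle larvae 0.654, small caterpillars 0.207 kJ/s. The optimal diet is the largest prefix of this list for which every included type satisfies E_i/h_i > R on the types above it.
Rate on top 1: 0.6817. weevils: 2.01 > 0.6817 → include.
Rate on top 2: 0.8299. large caterpillars: 1.46 > 0.8299 → include.
Rate on top 3: 1.164. beetle larvae: 0.654 < 1.164 → exclude; stop.
Optimal diet: aphids, weevils, large caterpillars — 3 of 5 types.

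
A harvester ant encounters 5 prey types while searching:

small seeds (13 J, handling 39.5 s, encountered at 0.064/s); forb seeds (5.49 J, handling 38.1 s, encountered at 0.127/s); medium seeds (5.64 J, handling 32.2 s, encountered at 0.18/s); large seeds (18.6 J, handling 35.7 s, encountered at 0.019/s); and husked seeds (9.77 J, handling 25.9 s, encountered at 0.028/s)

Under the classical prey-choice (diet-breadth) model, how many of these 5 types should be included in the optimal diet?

3

Rank by E/h (J/s): large seeds 0.521, husked seeds 0.377, small seeds 0.329, medium seeds 0.175, forb seeds 0.144. Include each in turn until the next type's E/h falls below the running intake rate.
Rate on top 1: 0.2106. husked seeds: 0.377 > 0.2106 → include.
Rate on top 2: 0.2609. small seeds: 0.329 > 0.2609 → include.
Rate on top 3: 0.2958. medium seeds: 0.175 < 0.2958 → exclude; stop.
Optimal diet: large seeds, husked seeds, small seeds — 3 of 5 types.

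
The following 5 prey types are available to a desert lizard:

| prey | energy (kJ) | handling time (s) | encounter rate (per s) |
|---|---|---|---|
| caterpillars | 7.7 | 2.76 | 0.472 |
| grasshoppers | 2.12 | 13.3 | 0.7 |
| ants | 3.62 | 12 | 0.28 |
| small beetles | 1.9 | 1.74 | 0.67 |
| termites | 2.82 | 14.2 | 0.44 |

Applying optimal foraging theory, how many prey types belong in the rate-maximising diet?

1

E/h in descending order: caterpillars 2.79, small beetles 1.09, ants 0.302, termites 0.199, grasshoppers 0.159 kJ/s. The optimal diet is the largest prefix of this list for which every included type satisfies E_i/h_i > R on the types above it.
Rate on top 1: 1.578. small beetles: 1.09 < 1.578 → exclude; stop.
Optimal diet: caterpillars — 1 of 5 types.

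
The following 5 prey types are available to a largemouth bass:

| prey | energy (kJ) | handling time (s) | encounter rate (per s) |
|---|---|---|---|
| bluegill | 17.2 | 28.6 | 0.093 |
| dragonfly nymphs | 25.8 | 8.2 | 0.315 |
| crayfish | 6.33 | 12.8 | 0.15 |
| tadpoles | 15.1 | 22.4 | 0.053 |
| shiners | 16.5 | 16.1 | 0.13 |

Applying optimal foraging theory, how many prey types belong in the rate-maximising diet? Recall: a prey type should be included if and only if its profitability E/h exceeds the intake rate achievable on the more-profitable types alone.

1

Rank by E/h (kJ/s): dragonfly nymphs 3.15, shiners 1.02, tadpoles 0.674, bluegill 0.601, crayfish 0.495. Include each in turn until the next type's E/h falls below the running intake rate.
Rate on top 1: 2.268. shiners: 1.02 < 2.268 → exclude; stop.
Optimal diet: dragonfly nymphs — 1 of 5 types.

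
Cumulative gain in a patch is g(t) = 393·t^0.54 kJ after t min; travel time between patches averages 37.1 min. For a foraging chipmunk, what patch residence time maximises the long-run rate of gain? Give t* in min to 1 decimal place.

43.6 min

Maximise g(t)/(T+t): set derivative to zero → g'(t)(T+t) = g(t).
g'(t) = 0.54·393·t^-0.46. Setting 0.54·393·t^-0.46 = 393·t^0.54/(37.1+t) gives 0.54(37.1+t) = t, so 0.46·t = 0.54×37.1.
t* = 0.54×37.1/0.46 = 43.55 min.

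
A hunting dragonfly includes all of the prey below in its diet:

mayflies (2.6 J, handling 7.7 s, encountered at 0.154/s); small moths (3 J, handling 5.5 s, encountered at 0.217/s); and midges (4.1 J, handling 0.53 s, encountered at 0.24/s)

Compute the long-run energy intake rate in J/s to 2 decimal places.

0.58 J/s

Energy encountered per unit search time: 0.154×2.6 + 0.217×3 + 0.24×4.1 = 2.035 J/s.
Handling time per unit search time: 0.154×7.7 + 0.217×5.5 + 0.24×0.53 = 2.506.
Rate = 2.035/(1 + 2.506) = 0.5805 J/s.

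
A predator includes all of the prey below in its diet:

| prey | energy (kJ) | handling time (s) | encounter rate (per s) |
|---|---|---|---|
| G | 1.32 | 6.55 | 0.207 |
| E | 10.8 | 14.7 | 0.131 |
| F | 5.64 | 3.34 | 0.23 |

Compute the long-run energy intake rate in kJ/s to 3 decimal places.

R = (0.207×1.32 + 0.131×10.8 + 0.23×5.64) / (1 + 0.207×6.55 + 0.131×14.7 + 0.23×3.34) = 2.985/5.05 = 0.5912 kJ/s.

0.591 kJ/s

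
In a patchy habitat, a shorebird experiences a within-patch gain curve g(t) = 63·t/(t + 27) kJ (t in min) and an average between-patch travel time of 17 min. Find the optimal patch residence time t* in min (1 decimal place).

21.4 min

Optimal t* satisfies g'(t*) = g(t*)/(T + t*).
g'(t) = 63·27/(t + 27)². Setting 63·27/(t+27)² = 63t/[(t+27)(17+t)] gives 27(17+t) = t(t+27), so t² = 27×17 = 459.
t* = √459 = 21.42 min.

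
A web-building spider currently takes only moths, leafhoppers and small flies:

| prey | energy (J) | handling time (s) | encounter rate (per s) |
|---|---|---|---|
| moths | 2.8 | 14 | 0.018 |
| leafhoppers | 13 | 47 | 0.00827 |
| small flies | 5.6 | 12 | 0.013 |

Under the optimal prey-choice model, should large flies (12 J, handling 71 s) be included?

Intake rate on the current diet: R = (0.018×2.8 + 0.00827×13 + 0.013×5.6) / (1 + 0.018×14 + 0.00827×47 + 0.013×12) = 0.2307/1.797 = 0.1284 J/s.
large flies: E/h = 12/71 = 0.169 J/s.
Since 0.169 > R, including large flies increases the long-run rate.

Yes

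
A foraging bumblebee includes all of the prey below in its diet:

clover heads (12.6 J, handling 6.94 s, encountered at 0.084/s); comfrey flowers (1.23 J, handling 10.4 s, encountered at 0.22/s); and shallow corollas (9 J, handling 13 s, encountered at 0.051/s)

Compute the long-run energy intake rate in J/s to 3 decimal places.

0.394 J/s

R = Σλ_iE_i / (1 + Σλ_ih_i)
Numerator: 0.084×12.6 + 0.22×1.23 + 0.051×9 = 1.788
Denominator: 1 + 0.084×6.94 + 0.22×10.4 + 0.051×13 = 4.534
R = 1.788/4.534 = 0.3944 J/s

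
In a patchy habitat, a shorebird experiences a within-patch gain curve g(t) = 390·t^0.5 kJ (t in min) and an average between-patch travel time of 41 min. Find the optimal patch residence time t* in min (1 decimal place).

By the marginal value theorem, leave when the instantaneous gain rate g'(t) equals the habitat-wide average g(t)/(T + t).
g'(t) = 0.5·390·t^-0.5. Setting 0.5·390·t^-0.5 = 390·t^0.5/(41+t) gives 0.5(41+t) = t, so 0.50·t = 0.5×41.
t* = 0.5×41/0.50 = 41 min.

41.0 min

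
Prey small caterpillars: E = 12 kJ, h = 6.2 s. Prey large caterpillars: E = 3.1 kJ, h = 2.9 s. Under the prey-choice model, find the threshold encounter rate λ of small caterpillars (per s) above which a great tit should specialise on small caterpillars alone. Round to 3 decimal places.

0.199 per s

The zero-one rule: include large caterpillars iff E₂/h₂ > λE₁/(1+λh₁). Equality gives the switch point.
λE₁h₂ = E₂ + λE₂h₁ ⇒ λ = E₂/(E₁h₂ − E₂h₁) = 3.1/(34.8 − 19.22) = 0.199 per s.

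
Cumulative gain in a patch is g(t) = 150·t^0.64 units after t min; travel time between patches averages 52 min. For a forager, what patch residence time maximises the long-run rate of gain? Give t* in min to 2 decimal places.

By the marginal value theorem, leave when the instantaneous gain rate g'(t) equals the habitat-wide average g(t)/(T + t).
g'(t) = 0.64·150·t^-0.36. Setting 0.64·150·t^-0.36 = 150·t^0.64/(52+t) gives 0.64(52+t) = t, so 0.36·t = 0.64×52.
t* = 0.64×52/0.36 = 92.44 min.

92.44 min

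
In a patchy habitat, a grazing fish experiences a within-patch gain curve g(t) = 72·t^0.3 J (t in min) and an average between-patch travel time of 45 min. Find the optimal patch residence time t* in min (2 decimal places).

19.29 min

By the marginal value theorem, leave when the instantaneous gain rate g'(t) equals the habitat-wide average g(t)/(T + t).
g'(t) = 0.3·72·t^-0.7. Setting 0.3·72·t^-0.7 = 72·t^0.3/(45+t) gives 0.3(45+t) = t, so 0.70·t = 0.3×45.
t* = 0.3×45/0.70 = 19.29 min.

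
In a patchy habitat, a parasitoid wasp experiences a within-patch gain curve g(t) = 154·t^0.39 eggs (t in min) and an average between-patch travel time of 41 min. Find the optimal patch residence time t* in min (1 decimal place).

Optimal t* satisfies g'(t*) = g(t*)/(T + t*).
g'(t) = 0.39·154·t^-0.61. Setting 0.39·154·t^-0.61 = 154·t^0.39/(41+t) gives 0.39(41+t) = t, so 0.61·t = 0.39×41.
t* = 0.39×41/0.61 = 26.21 min.

26.2 min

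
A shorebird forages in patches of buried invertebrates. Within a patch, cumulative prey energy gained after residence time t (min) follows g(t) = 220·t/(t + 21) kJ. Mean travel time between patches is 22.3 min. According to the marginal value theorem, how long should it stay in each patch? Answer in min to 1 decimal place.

By the marginal value theorem, leave when the instantaneous gain rate g'(t) equals the habitat-wide average g(t)/(T + t).
g'(t) = 220·21/(t + 21)². Setting 220·21/(t+21)² = 220t/[(t+21)(22.3+t)] gives 21(22.3+t) = t(t+21), so t² = 21×22.3 = 468.3.
t* = √468.3 = 21.64 min.

21.6 min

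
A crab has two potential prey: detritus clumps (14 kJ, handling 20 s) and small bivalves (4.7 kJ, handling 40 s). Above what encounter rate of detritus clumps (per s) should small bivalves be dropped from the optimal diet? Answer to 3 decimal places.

Drop small bivalves once their profitability E₂/h₂ falls below the rate achievable on detritus clumps alone: E₂/h₂ = λE₁/(1 + λh₁).
Solve for λ: λE₁h₂ = E₂(1 + λh₁) → λ(E₁h₂ − E₂h₁) = E₂ → λ = E₂/(E₁h₂ − E₂h₁).
λ = 4.7/(14×40 − 4.7×20) = 4.7/466 = 0.01009 per s.

0.010 per s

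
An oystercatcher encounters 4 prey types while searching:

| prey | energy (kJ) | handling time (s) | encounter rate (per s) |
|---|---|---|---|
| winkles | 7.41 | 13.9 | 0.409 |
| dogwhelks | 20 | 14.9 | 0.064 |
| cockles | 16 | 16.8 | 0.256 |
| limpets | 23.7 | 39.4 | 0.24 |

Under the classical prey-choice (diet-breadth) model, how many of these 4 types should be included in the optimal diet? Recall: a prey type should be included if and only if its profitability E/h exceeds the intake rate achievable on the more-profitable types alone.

Profitabilities (E/h, kJ/s): dogwhelks 1.34, cockles 0.952, limpets 0.602, winkles 0.533. Add prey in this order while the next type's profitability exceeds the intake rate on those already taken.
Rate on top 1: 0.6552. cockles: 0.952 > 0.6552 → include.
Rate on top 2: 0.8596. limpets: 0.602 < 0.8596 → exclude; stop.
Optimal diet: dogwhelks, cockles — 2 of 4 types.

2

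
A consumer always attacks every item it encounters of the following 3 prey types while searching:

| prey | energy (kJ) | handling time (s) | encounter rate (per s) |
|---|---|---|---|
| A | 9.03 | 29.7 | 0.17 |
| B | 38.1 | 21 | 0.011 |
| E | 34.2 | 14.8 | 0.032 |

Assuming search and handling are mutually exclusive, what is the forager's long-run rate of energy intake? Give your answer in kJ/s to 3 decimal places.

0.451 kJ/s

Energy encountered per unit search time: 0.17×9.03 + 0.011×38.1 + 0.032×34.2 = 3.049 kJ/s.
Handling time per unit search time: 0.17×29.7 + 0.011×21 + 0.032×14.8 = 5.754.
Rate = 3.049/(1 + 5.754) = 0.4514 kJ/s.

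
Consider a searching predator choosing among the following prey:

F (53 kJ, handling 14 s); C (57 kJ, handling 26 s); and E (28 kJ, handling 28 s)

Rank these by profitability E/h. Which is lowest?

E

In descending order of E/h:
F: 53/14 = 3.79 kJ/s
C: 57/26 = 2.19 kJ/s
E: 28/28 = 1 kJ/s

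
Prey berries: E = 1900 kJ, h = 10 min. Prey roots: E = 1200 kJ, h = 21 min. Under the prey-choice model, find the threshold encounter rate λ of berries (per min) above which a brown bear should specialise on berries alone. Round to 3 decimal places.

Drop roots once their profitability E₂/h₂ falls below the rate achievable on berries alone: E₂/h₂ = λE₁/(1 + λh₁).
Solve for λ: λE₁h₂ = E₂(1 + λh₁) → λ(E₁h₂ − E₂h₁) = E₂ → λ = E₂/(E₁h₂ − E₂h₁).
λ = 1200/(1900×21 − 1200×10) = 1200/2.79e+04 = 0.04301 per min.

0.043 per min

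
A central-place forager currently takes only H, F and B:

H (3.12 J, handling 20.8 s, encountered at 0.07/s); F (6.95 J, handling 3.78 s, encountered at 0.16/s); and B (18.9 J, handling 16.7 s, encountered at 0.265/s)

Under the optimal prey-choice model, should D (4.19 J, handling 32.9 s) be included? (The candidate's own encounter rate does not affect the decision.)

Current rate: (0.07×3.12 + 0.16×6.95 + 0.265×18.9)/(1 + 0.07×20.8 + 0.16×3.78 + 0.265×16.7) = 0.8467 J/s.
D: E/h = 4.19/32.9 = 0.1274 J/s.
Since 0.1274 < R, time spent handling D is better spent searching.

No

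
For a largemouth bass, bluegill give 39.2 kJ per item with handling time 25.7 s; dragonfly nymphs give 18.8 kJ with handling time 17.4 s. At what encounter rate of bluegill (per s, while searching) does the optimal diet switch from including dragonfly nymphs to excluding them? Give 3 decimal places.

0.095 per s

The zero-one rule: include dragonfly nymphs iff E₂/h₂ > λE₁/(1+λh₁). Equality gives the switch point.
λE₁h₂ = E₂ + λE₂h₁ ⇒ λ = E₂/(E₁h₂ − E₂h₁) = 18.8/(682.1 − 483.2) = 0.09451 per s.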